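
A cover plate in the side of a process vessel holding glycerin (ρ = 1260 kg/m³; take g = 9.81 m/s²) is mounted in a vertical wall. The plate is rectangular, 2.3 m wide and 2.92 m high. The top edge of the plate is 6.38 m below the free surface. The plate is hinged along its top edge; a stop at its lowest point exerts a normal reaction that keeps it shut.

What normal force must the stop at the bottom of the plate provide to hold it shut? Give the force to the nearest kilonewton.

γ = ρg = 1260 × 9.81 / 1000 = 12.3606 kN/m³.
The centroid lies 2.92/2 = 1.46 m below the top edge, so the centroid depth is h_c = 6.38 + 1.46 = 7.84 m.
A = 2.3 × 2.92 = 6.716 m².
Resultant F = γ·h_c·A = 12.3606 × 7.84 × 6.716 = 650.828 kN.
I_c = b·h³/12 = 2.3 × 2.92³/12 = 4.77194 m⁴.
Centre of pressure: y_p = y_c + I_c/(y_c·A) = 7.84 + 4.77194/(7.84 × 6.716) = 7.84 + 0.0906292 = 7.93063 m along the plane.
The resultant acts 1.46 + 0.0906292 = 1.55063 m (along the plate) below the hinge at the top edge, so the moment about the hinge is M = F × 1.55063 = 650.828 × 1.55063 = 1009.19 kN·m.
A normal force at the bottom, 2.92 m from the hinge, must supply this moment: P = 1009.19/2.92 = 345.613 kN.

P ≈ 346 kN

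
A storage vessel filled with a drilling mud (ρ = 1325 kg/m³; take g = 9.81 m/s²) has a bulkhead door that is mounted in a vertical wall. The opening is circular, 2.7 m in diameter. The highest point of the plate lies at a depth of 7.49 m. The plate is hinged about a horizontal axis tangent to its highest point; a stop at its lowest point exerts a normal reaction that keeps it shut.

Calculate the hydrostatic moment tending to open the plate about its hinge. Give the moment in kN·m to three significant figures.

γ = ρg = 1325 × 9.81 / 1000 = 12.99825 kN/m³.
The centroid is at the centre, 1.35 m below the top of the plate, so the centroid depth is h_c = 7.49 + 1.35 = 8.84 m.
A = π(1.35)² = 5.72555 m².
Resultant F = γ·h_c·A = 12.99825 × 8.84 × 5.72555 = 657.892 kN.
I_c = πr⁴/4 = π × 1.35⁴/4 = 2.6087 m⁴.
Centre of pressure: y_p = y_c + I_c/(y_c·A) = 8.84 + 2.6087/(8.84 × 5.72555) = 8.84 + 0.0515412 = 8.89154 m along the plane.
The resultant acts 1.35 + 0.0515412 = 1.40154 m (along the plate) below the hinge at the top edge, so the moment about the hinge is M = F × 1.40154 = 657.892 × 1.40154 = 922.062 kN·m.

M ≈ 922 kN·m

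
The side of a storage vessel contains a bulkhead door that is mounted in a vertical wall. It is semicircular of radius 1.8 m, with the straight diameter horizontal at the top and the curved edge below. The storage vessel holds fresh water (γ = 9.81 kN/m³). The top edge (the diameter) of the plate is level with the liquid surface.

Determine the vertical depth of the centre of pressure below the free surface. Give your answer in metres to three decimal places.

h_p = 1.060 m

γ = 9.81 kN/m³.
The centroid of a semicircle lies 4r/(3π) = 0.763944 m from the diameter, here below the top edge, so the centroid depth is h_c = 0.763944 m.
A = πr²/2 = π × 1.8²/2 = 5.08938 m².
Resultant F = γ·h_c·A = 9.81 × 0.763944 × 5.08938 = 38.1413 kN.
I_c = (π/8 − 8/(9π))·r⁴ = 0.109757 × 1.8⁴ = 1.15219 m⁴.
Centre of pressure: y_p = y_c + I_c/(y_c·A) = 0.763944 + 1.15219/(0.763944 × 5.08938) = 0.763944 + 0.296345 = 1.06029 m along the plane.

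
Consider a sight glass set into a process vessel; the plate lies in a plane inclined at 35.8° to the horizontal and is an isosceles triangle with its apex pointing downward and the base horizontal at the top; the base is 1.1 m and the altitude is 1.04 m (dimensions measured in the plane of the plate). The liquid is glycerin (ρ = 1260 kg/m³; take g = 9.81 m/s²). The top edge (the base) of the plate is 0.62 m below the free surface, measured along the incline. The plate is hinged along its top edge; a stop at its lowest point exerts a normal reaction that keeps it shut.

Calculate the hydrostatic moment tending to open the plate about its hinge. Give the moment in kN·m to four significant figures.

M ≈ 1.634 kN·m

γ = ρg = 1260 × 9.81 / 1000 = 12.3606 kN/m³.
Let θ = 35.8° be the plate's angle to the horizontal; measure y along the incline from where the plane meets the free surface. Vertical depth h = y·sinθ with sinθ = 0.584958.
With the apex down, the centroid sits h/3 = 1.04/3 = 0.346667 m below the base (the top edge), so y_c = 0.62 + 0.346667 = 0.966667 m and h_c = 0.966667 × 0.584958 = 0.56546 m.
A = ½ × 1.1 × 1.04 = 0.572 m².
Resultant F = γ·h_c·A = 12.3606 × 0.56546 × 0.572 = 3.99795 kN.
I_c = b·h³/36 = 1.1 × 1.04³/36 = 0.0343708 m⁴.
Centre of pressure: y_p = y_c + I_c/(y_c·A) = 0.966667 + 0.0343708/(0.966667 × 0.572) = 0.966667 + 0.0621608 = 1.02883 m along the plane.
The resultant acts 0.346667 + 0.0621608 = 0.408828 m (along the plate) below the hinge at the top edge, so the moment about the hinge is M = F × 0.408828 = 3.99795 × 0.408828 = 1.63447 kN·m.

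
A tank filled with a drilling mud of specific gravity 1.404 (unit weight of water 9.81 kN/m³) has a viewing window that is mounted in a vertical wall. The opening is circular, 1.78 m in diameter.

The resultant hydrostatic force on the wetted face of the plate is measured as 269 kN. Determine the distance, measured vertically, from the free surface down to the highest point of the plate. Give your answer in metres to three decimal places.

γ = 1.404 × 9.81 = 13.77324 kN/m³.
A = π(0.89)² = 2.48846 m².
From F = γ·h_c·A, the centroid depth is h_c = 269/(13.77324 × 2.48846) = 7.84848 m.
The centroid is at the centre, 0.89 m below the top of the plate, so the highest point sits at h_top = 7.84848 − 0.89 = 6.95848 m below the surface.

d_top ≈ 6.958 m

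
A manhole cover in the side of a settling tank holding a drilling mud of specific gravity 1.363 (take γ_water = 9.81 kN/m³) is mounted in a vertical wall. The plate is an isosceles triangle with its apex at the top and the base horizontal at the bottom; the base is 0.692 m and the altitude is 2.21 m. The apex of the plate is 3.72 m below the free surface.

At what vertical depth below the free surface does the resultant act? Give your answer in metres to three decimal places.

h_p = 5.246 m

γ = 1.363 × 9.81 = 13.37103 kN/m³.
With the apex up, the centroid sits 2h/3 = 2 × 2.21/3 = 1.47333 m below the apex, so the centroid depth is h_c = 3.72 + 1.47333 = 5.19333 m.
A = ½ × 0.692 × 2.21 = 0.76466 m².
Resultant F = γ·h_c·A = 13.37103 × 5.19333 × 0.76466 = 53.0981 kN.
I_c = b·h³/36 = 0.692 × 2.21³/36 = 0.207482 m⁴.
Centre of pressure: y_p = y_c + I_c/(y_c·A) = 5.19333 + 0.207482/(5.19333 × 0.76466) = 5.19333 + 0.0522476 = 5.24558 m along the plane.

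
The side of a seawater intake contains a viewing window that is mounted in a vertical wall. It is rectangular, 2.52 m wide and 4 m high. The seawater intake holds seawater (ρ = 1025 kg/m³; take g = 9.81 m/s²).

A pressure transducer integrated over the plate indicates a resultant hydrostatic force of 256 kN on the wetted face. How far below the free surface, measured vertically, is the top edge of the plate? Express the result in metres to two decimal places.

γ = ρg = 1025 × 9.81 / 1000 = 10.05525 kN/m³.
A = 2.52 × 4 = 10.08 m².
From F = γ·h_c·A, the centroid depth is h_c = 256/(10.05525 × 10.08) = 2.52573 m.
The centroid lies 4/2 = 2 m below the top edge, so the top edge sits at h_top = 2.52573 − 2 = 0.52573 m below the surface.

d_top ≈ 0.53 m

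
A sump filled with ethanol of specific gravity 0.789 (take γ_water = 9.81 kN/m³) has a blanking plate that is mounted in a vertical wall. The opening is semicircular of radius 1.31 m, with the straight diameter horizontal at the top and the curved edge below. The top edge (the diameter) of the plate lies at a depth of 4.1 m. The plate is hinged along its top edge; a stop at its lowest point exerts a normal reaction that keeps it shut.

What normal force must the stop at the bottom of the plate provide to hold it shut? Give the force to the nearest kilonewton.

P ≈ 43 kN

γ = 0.789 × 9.81 = 7.74009 kN/m³.
The centroid of a semicircle lies 4r/(3π) = 0.555981 m from the diameter, here below the top edge, so the centroid depth is h_c = 4.1 + 0.555981 = 4.65598 m.
A = πr²/2 = π × 1.31²/2 = 2.69564 m².
Resultant F = γ·h_c·A = 7.74009 × 4.65598 × 2.69564 = 97.1447 kN.
I_c = (π/8 − 8/(9π))·r⁴ = 0.109757 × 1.31⁴ = 0.323234 m⁴.
Centre of pressure: y_p = y_c + I_c/(y_c·A) = 4.65598 + 0.323234/(4.65598 × 2.69564) = 4.65598 + 0.025754 = 4.68173 m along the plane.
The resultant acts 0.555981 + 0.025754 = 0.581735 m (along the plate) below the hinge at the top edge, so the moment about the hinge is M = F × 0.581735 = 97.1447 × 0.581735 = 56.5125 kN·m.
A normal force at the bottom, 1.31 m from the hinge, must supply this moment: P = 56.5125/1.31 = 43.1393 kN.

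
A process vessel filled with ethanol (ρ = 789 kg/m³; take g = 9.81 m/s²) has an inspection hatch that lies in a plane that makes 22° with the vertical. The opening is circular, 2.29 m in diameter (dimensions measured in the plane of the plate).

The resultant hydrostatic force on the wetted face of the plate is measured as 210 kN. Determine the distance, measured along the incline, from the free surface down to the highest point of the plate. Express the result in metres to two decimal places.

y_top ≈ 5.96 m

γ = ρg = 789 × 9.81 / 1000 = 7.74009 kN/m³.
A = π(1.145)² = 4.11871 m².
From F = γ·h_c·A, the centroid depth is h_c = 210/(7.74009 × 4.11871) = 6.58737 m.
The plate makes 22° with the vertical, i.e. θ = 90° − 22° = 68° to the horizontal. Measuring y along the incline from the free-surface line, vertical depth h = y·sinθ with sinθ = 0.927184.
Along the incline, y_c = h_c/sinθ = 6.58737/0.927184 = 7.10471 m.
The centroid is at the centre, 1.145 m below the top of the plate, so the highest point sits at y_top = 7.10471 − 1.145 = 5.95971 m along the incline.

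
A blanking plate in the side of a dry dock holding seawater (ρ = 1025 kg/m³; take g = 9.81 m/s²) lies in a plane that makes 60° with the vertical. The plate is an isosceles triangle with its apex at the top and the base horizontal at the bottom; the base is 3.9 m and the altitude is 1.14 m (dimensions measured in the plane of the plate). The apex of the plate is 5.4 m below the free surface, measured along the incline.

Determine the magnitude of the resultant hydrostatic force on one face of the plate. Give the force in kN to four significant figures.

F ≈ 68.85 kN

γ = ρg = 1025 × 9.81 / 1000 = 10.05525 kN/m³.
The plate makes 60° with the vertical, i.e. θ = 90° − 60° = 30° to the horizontal. Measuring y along the incline from the free-surface line, vertical depth h = y·sinθ with sinθ = 0.500000.
With the apex up, the centroid sits 2h/3 = 2 × 1.14/3 = 0.76 m below the apex, so y_c = 5.4 + 0.76 = 6.16 m and h_c = 6.16 × 0.500000 = 3.08 m.
A = ½ × 3.9 × 1.14 = 2.223 m².
Resultant F = γ·h_c·A = 10.05525 × 3.08 × 2.223 = 68.8467 kN.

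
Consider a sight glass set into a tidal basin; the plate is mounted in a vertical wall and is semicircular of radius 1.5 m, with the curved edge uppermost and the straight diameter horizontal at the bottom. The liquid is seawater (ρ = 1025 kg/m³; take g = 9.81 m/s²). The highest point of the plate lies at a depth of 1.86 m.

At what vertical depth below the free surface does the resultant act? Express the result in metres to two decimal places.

γ = ρg = 1025 × 9.81 / 1000 = 10.05525 kN/m³.
The centroid lies 4r/(3π) = 0.63662 m above the diameter, so r − 4r/(3π) = 1.5 − 0.63662 = 0.86338 m below the topmost point, so the centroid depth is h_c = 1.86 + 0.86338 = 2.72338 m.
A = πr²/2 = π × 1.5²/2 = 3.53429 m².
Resultant F = γ·h_c·A = 10.05525 × 2.72338 × 3.53429 = 96.7839 kN.
I_c = (π/8 − 8/(9π))·r⁴ = 0.109757 × 1.5⁴ = 0.555645 m⁴.
Centre of pressure: y_p = y_c + I_c/(y_c·A) = 2.72338 + 0.555645/(2.72338 × 3.53429) = 2.72338 + 0.0577281 = 2.78111 m along the plane.

h_p = 2.78 m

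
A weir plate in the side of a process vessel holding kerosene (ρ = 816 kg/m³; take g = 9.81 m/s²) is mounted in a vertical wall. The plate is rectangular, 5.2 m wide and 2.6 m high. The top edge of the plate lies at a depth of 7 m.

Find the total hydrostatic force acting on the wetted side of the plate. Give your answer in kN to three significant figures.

F ≈ 898 kN

γ = ρg = 816 × 9.81 / 1000 = 8.00496 kN/m³.
The centroid lies 2.6/2 = 1.3 m below the top edge, so the centroid depth is h_c = 7 + 1.3 = 8.3 m.
A = 5.2 × 2.6 = 13.52 m².
Resultant F = γ·h_c·A = 8.00496 × 8.3 × 13.52 = 898.285 kN.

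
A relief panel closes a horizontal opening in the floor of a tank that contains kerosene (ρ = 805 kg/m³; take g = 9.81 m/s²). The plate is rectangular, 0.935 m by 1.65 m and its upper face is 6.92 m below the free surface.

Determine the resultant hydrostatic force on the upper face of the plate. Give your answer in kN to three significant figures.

F ≈ 84.3 kN

γ = ρg = 805 × 9.81 / 1000 = 7.89705 kN/m³.
The plate is horizontal, so pressure is uniform at p = γ·h = 7.89705 × 6.92 = 54.6476 kN/m².
A = 0.935 × 1.65 = 1.54275 m².
F = p·A = 54.6476 × 1.54275 = 84.3076 kN.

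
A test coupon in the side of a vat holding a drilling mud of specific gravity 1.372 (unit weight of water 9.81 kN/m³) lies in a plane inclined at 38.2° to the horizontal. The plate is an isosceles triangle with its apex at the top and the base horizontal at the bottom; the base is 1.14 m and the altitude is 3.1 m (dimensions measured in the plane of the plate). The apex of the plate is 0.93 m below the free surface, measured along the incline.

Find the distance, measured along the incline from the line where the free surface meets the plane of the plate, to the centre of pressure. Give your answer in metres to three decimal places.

y_p = 3.175 m

γ = 1.372 × 9.81 = 13.45932 kN/m³.
Let θ = 38.2° be the plate's angle to the horizontal; measure y along the incline from where the plane meets the free surface. Vertical depth h = y·sinθ with sinθ = 0.618408.
With the apex up, the centroid sits 2h/3 = 2 × 3.1/3 = 2.06667 m below the apex, so y_c = 0.93 + 2.06667 = 2.99667 m and h_c = 2.99667 × 0.618408 = 1.85316 m.
A = ½ × 1.14 × 3.1 = 1.767 m².
Resultant F = γ·h_c·A = 13.45932 × 1.85316 × 1.767 = 44.073 kN.
I_c = b·h³/36 = 1.14 × 3.1³/36 = 0.943382 m⁴.
Centre of pressure: y_p = y_c + I_c/(y_c·A) = 2.99667 + 0.943382/(2.99667 × 1.767) = 2.99667 + 0.178161 = 3.17483 m along the plane.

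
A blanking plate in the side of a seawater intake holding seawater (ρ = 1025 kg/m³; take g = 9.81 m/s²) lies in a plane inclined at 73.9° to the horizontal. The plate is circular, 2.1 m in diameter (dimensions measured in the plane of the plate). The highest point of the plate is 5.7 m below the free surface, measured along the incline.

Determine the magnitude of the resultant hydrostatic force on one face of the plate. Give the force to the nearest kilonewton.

γ = ρg = 1025 × 9.81 / 1000 = 10.05525 kN/m³.
Let θ = 73.9° be the plate's angle to the horizontal; measure y along the incline from where the plane meets the free surface. Vertical depth h = y·sinθ with sinθ = 0.960779.
The centroid is at the centre, 1.05 m below the top of the plate, so y_c = 5.7 + 1.05 = 6.75 m and h_c = 6.75 × 0.960779 = 6.48526 m.
A = π(1.05)² = 3.46361 m².
Resultant F = γ·h_c·A = 10.05525 × 6.48526 × 3.46361 = 225.865 kN.

F ≈ 226 kN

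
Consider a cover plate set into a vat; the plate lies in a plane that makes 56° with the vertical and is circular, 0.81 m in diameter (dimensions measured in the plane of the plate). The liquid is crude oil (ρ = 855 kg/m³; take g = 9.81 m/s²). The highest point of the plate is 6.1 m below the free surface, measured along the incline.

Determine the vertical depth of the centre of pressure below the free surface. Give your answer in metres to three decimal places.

h_p = 3.641 m

γ = ρg = 855 × 9.81 / 1000 = 8.38755 kN/m³.
The plate makes 56° with the vertical, i.e. θ = 90° − 56° = 34° to the horizontal. Measuring y along the incline from the free-surface line, vertical depth h = y·sinθ with sinθ = 0.559193.
The centroid is at the centre, 0.405 m below the top of the plate, so y_c = 6.1 + 0.405 = 6.505 m and h_c = 6.505 × 0.559193 = 3.63755 m.
A = π(0.405)² = 0.5153 m².
Resultant F = γ·h_c·A = 8.38755 × 3.63755 × 0.5153 = 15.7219 kN.
I_c = πr⁴/4 = π × 0.405⁴/4 = 0.0211305 m⁴.
Centre of pressure: y_p = y_c + I_c/(y_c·A) = 6.505 + 0.0211305/(6.505 × 0.5153) = 6.505 + 0.0063038 = 6.5113 m along the plane.
Vertically, h_p = y_p·sinθ = 6.5113 × 0.559193 = 3.64107 m.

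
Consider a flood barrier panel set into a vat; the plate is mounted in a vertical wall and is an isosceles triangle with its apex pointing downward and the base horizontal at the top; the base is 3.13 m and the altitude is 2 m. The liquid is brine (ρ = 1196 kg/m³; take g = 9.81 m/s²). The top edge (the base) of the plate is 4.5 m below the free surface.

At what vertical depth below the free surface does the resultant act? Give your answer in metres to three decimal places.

h_p = 5.210 m

γ = ρg = 1196 × 9.81 / 1000 = 11.73276 kN/m³.
With the apex down, the centroid sits h/3 = 2/3 = 0.666667 m below the base (the top edge), so the centroid depth is h_c = 4.5 + 0.666667 = 5.16667 m.
A = ½ × 3.13 × 2 = 3.13 m².
Resultant F = γ·h_c·A = 11.73276 × 5.16667 × 3.13 = 189.738 kN.
I_c = b·h³/36 = 3.13 × 2³/36 = 0.695556 m⁴.
Centre of pressure: y_p = y_c + I_c/(y_c·A) = 5.16667 + 0.695556/(5.16667 × 3.13) = 5.16667 + 0.0430108 = 5.20968 m along the plane.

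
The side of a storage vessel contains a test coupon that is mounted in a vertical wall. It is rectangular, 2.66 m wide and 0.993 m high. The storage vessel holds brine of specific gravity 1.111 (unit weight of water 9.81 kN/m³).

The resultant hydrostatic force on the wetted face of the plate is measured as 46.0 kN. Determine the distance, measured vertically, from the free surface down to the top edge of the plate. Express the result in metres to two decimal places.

γ = 1.111 × 9.81 = 10.89891 kN/m³.
A = 2.66 × 0.993 = 2.64138 m².
From F = γ·h_c·A, the centroid depth is h_c = 46.0/(10.89891 × 2.64138) = 1.59788 m.
The centroid lies 0.993/2 = 0.4965 m below the top edge, so the top edge sits at h_top = 1.59788 − 0.4965 = 1.10138 m below the surface.

d_top ≈ 1.10 m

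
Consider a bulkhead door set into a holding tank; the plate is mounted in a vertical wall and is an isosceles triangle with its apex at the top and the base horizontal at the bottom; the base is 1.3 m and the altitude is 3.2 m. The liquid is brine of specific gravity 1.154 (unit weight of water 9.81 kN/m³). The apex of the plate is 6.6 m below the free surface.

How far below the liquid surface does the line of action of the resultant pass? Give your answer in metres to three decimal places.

h_p = 8.798 m

γ = 1.154 × 9.81 = 11.32074 kN/m³.
With the apex up, the centroid sits 2h/3 = 2 × 3.2/3 = 2.13333 m below the apex, so the centroid depth is h_c = 6.6 + 2.13333 = 8.73333 m.
A = ½ × 1.3 × 3.2 = 2.08 m².
Resultant F = γ·h_c·A = 11.32074 × 8.73333 × 2.08 = 205.645 kN.
I_c = b·h³/36 = 1.3 × 3.2³/36 = 1.18329 m⁴.
Centre of pressure: y_p = y_c + I_c/(y_c·A) = 8.73333 + 1.18329/(8.73333 × 2.08) = 8.73333 + 0.06514 = 8.79847 m along the plane.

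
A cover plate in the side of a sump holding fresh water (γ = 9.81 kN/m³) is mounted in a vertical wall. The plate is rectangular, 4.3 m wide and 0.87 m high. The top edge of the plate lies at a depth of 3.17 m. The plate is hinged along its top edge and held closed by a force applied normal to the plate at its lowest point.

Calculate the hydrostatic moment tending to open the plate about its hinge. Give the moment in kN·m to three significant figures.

γ = 9.81 kN/m³.
The centroid lies 0.87/2 = 0.435 m below the top edge, so the centroid depth is h_c = 3.17 + 0.435 = 3.605 m.
A = 4.3 × 0.87 = 3.741 m².
Resultant F = γ·h_c·A = 9.81 × 3.605 × 3.741 = 132.301 kN.
I_c = b·h³/12 = 4.3 × 0.87³/12 = 0.235964 m⁴.
Centre of pressure: y_p = y_c + I_c/(y_c·A) = 3.605 + 0.235964/(3.605 × 3.741) = 3.605 + 0.0174966 = 3.6225 m along the plane.
The resultant acts 0.435 + 0.0174966 = 0.452497 m (along the plate) below the hinge at the top edge, so the moment about the hinge is M = F × 0.452497 = 132.301 × 0.452497 = 59.8658 kN·m.

M ≈ 59.9 kN·m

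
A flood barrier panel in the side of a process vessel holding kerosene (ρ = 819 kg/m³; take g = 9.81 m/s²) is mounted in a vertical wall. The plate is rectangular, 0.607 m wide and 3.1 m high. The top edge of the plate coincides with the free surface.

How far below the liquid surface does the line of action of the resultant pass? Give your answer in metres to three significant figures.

γ = ρg = 819 × 9.81 / 1000 = 8.03439 kN/m³.
The centroid lies 3.1/2 = 1.55 m below the top edge, so the centroid depth is h_c = 1.55 m.
A = 0.607 × 3.1 = 1.8817 m².
Resultant F = γ·h_c·A = 8.03439 × 1.55 × 1.8817 = 23.4334 kN.
I_c = b·h³/12 = 0.607 × 3.1³/12 = 1.50693 m⁴.
Centre of pressure: y_p = y_c + I_c/(y_c·A) = 1.55 + 1.50693/(1.55 × 1.8817) = 1.55 + 0.516667 = 2.06667 m along the plane.

h_p = 2.07 m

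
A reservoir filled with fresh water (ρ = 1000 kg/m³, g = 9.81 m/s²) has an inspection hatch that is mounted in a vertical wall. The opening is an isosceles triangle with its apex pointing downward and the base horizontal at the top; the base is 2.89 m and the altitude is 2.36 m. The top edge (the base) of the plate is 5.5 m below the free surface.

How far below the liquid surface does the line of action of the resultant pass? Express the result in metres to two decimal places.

h_p = 6.34 m

γ = ρg = 1000 × 9.81 = 9810 N/m³ = 9.81 kN/m³.
With the apex down, the centroid sits h/3 = 2.36/3 = 0.786667 m below the base (the top edge), so the centroid depth is h_c = 5.5 + 0.786667 = 6.28667 m.
A = ½ × 2.89 × 2.36 = 3.4102 m².
Resultant F = γ·h_c·A = 9.81 × 6.28667 × 3.4102 = 210.315 kN.
I_c = b·h³/36 = 2.89 × 2.36³/36 = 1.05519 m⁴.
Centre of pressure: y_p = y_c + I_c/(y_c·A) = 6.28667 + 1.05519/(6.28667 × 3.4102) = 6.28667 + 0.0492187 = 6.33589 m along the plane.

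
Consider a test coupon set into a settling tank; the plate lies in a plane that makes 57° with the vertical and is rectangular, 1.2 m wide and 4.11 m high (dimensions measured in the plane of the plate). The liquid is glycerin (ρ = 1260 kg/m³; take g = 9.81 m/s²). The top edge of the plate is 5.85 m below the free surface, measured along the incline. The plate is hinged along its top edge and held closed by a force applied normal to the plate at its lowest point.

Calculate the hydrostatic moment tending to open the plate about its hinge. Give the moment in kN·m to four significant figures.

γ = ρg = 1260 × 9.81 / 1000 = 12.3606 kN/m³.
The plate makes 57° with the vertical, i.e. θ = 90° − 57° = 33° to the horizontal. Measuring y along the incline from the free-surface line, vertical depth h = y·sinθ with sinθ = 0.544639.
The centroid lies 4.11/2 = 2.055 m below the top edge, so y_c = 5.85 + 2.055 = 7.905 m and h_c = 7.905 × 0.544639 = 4.30537 m.
A = 1.2 × 4.11 = 4.932 m².
Resultant F = γ·h_c·A = 12.3606 × 4.30537 × 4.932 = 262.466 kN.
I_c = b·h³/12 = 1.2 × 4.11³/12 = 6.94265 m⁴.
Centre of pressure: y_p = y_c + I_c/(y_c·A) = 7.905 + 6.94265/(7.905 × 4.932) = 7.905 + 0.178074 = 8.08307 m along the plane.
The resultant acts 2.055 + 0.178074 = 2.23307 m (along the plate) below the hinge at the top edge, so the moment about the hinge is M = F × 2.23307 = 262.466 × 2.23307 = 586.105 kN·m.

M ≈ 586.1 kN·m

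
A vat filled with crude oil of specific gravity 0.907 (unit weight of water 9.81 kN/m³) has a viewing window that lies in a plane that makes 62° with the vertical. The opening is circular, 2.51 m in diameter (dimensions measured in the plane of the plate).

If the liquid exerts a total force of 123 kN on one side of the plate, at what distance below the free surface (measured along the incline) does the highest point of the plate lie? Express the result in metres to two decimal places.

y_top ≈ 4.70 m

γ = 0.907 × 9.81 = 8.89767 kN/m³.
A = π(1.255)² = 4.94809 m².
From F = γ·h_c·A, the centroid depth is h_c = 123/(8.89767 × 4.94809) = 2.79377 m.
The plate makes 62° with the vertical, i.e. θ = 90° − 62° = 28° to the horizontal. Measuring y along the incline from the free-surface line, vertical depth h = y·sinθ with sinθ = 0.469472.
Along the incline, y_c = h_c/sinθ = 2.79377/0.469472 = 5.95088 m.
The centroid is at the centre, 1.255 m below the top of the plate, so the highest point sits at y_top = 5.95088 − 1.255 = 4.69588 m along the incline.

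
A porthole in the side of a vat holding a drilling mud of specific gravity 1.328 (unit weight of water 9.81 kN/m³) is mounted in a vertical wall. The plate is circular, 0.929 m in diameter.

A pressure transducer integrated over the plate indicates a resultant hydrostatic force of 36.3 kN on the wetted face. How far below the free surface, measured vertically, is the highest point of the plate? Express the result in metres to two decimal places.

d_top ≈ 3.65 m

γ = 1.328 × 9.81 = 13.02768 kN/m³.
A = π(0.4645)² = 0.677831 m².
From F = γ·h_c·A, the centroid depth is h_c = 36.3/(13.02768 × 0.677831) = 4.11072 m.
The centroid is at the centre, 0.4645 m below the top of the plate, so the highest point sits at h_top = 4.11072 − 0.4645 = 3.64622 m below the surface.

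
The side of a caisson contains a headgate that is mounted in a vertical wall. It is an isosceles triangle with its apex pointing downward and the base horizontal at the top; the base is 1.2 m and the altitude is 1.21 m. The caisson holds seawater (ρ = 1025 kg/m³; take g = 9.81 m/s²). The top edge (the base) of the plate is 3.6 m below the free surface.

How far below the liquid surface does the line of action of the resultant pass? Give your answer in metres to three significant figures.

γ = ρg = 1025 × 9.81 / 1000 = 10.05525 kN/m³.
With the apex down, the centroid sits h/3 = 1.21/3 = 0.403333 m below the base (the top edge), so the centroid depth is h_c = 3.6 + 0.403333 = 4.00333 m.
A = ½ × 1.2 × 1.21 = 0.726 m².
Resultant F = γ·h_c·A = 10.05525 × 4.00333 × 0.726 = 29.2248 kN.
I_c = b·h³/36 = 1.2 × 1.21³/36 = 0.059052 m⁴.
Centre of pressure: y_p = y_c + I_c/(y_c·A) = 4.00333 + 0.059052/(4.00333 × 0.726) = 4.00333 + 0.0203178 = 4.02365 m along the plane.

h_p = 4.02 m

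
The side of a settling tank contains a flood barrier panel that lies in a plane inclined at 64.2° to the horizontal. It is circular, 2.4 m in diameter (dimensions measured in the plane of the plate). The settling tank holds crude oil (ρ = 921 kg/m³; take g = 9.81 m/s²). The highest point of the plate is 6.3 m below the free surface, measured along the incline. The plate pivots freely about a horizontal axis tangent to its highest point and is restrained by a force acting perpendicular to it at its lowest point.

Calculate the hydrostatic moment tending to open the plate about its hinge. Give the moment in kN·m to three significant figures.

M ≈ 344 kN·m

γ = ρg = 921 × 9.81 / 1000 = 9.03501 kN/m³.
Let θ = 64.2° be the plate's angle to the horizontal; measure y along the incline from where the plane meets the free surface. Vertical depth h = y·sinθ with sinθ = 0.900319.
The centroid is at the centre, 1.2 m below the top of the plate, so y_c = 6.3 + 1.2 = 7.5 m and h_c = 7.5 × 0.900319 = 6.75239 m.
A = π(1.2)² = 4.52389 m².
Resultant F = γ·h_c·A = 9.03501 × 6.75239 × 4.52389 = 275.993 kN.
I_c = πr⁴/4 = π × 1.2⁴/4 = 1.6286 m⁴.
Centre of pressure: y_p = y_c + I_c/(y_c·A) = 7.5 + 1.6286/(7.5 × 4.52389) = 7.5 + 0.048 = 7.548 m along the plane.
The resultant acts 1.2 + 0.048 = 1.248 m (along the plate) below the hinge at the top edge, so the moment about the hinge is M = F × 1.248 = 275.993 × 1.248 = 344.439 kN·m.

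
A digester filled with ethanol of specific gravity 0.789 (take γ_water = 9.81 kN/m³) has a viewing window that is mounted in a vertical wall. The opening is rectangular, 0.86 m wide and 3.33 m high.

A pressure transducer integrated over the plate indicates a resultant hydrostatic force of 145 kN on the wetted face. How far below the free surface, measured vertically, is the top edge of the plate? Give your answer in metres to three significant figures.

d_top ≈ 4.88 m

γ = 0.789 × 9.81 = 7.74009 kN/m³.
A = 0.86 × 3.33 = 2.8638 m².
From F = γ·h_c·A, the centroid depth is h_c = 145/(7.74009 × 2.8638) = 6.54153 m.
The centroid lies 3.33/2 = 1.665 m below the top edge, so the top edge sits at h_top = 6.54153 − 1.665 = 4.87653 m below the surface.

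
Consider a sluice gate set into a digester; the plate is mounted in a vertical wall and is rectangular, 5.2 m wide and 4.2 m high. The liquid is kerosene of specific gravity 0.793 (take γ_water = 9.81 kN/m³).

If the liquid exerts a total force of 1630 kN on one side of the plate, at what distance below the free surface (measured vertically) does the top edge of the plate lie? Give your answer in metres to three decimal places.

d_top ≈ 7.494 m

γ = 0.793 × 9.81 = 7.77933 kN/m³.
A = 5.2 × 4.2 = 21.84 m².
From F = γ·h_c·A, the centroid depth is h_c = 1630/(7.77933 × 21.84) = 9.59385 m.
The centroid lies 4.2/2 = 2.1 m below the top edge, so the top edge sits at h_top = 9.59385 − 2.1 = 7.49385 m below the surface.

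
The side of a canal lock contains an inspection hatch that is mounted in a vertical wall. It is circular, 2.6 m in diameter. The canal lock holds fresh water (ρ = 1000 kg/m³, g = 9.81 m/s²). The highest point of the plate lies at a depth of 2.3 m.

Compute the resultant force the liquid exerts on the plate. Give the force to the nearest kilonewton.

F ≈ 188 kN

γ = ρg = 1000 × 9.81 = 9810 N/m³ = 9.81 kN/m³.
The centroid is at the centre, 1.3 m below the top of the plate, so the centroid depth is h_c = 2.3 + 1.3 = 3.6 m.
A = π(1.3)² = 5.30929 m².
Resultant F = γ·h_c·A = 9.81 × 3.6 × 5.30929 = 187.503 kN.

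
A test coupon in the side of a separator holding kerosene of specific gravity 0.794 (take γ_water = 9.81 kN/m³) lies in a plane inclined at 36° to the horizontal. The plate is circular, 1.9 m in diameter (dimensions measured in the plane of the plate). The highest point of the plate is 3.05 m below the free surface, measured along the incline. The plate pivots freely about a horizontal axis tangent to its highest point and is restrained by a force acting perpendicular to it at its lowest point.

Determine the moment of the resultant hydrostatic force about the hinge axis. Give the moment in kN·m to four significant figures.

γ = 0.794 × 9.81 = 7.78914 kN/m³.
Let θ = 36° be the plate's angle to the horizontal; measure y along the incline from where the plane meets the free surface. Vertical depth h = y·sinθ with sinθ = 0.587785.
The centroid is at the centre, 0.95 m below the top of the plate, so y_c = 3.05 + 0.95 = 4 m and h_c = 4 × 0.587785 = 2.35114 m.
A = π(0.95)² = 2.83529 m².
Resultant F = γ·h_c·A = 7.78914 × 2.35114 × 2.83529 = 51.9237 kN.
I_c = πr⁴/4 = π × 0.95⁴/4 = 0.639712 m⁴.
Centre of pressure: y_p = y_c + I_c/(y_c·A) = 4 + 0.639712/(4 × 2.83529) = 4 + 0.0564062 = 4.05641 m along the plane.
The resultant acts 0.95 + 0.0564062 = 1.00641 m (along the plate) below the hinge at the top edge, so the moment about the hinge is M = F × 1.00641 = 51.9237 × 1.00641 = 52.2565 kN·m.

M ≈ 52.26 kN·m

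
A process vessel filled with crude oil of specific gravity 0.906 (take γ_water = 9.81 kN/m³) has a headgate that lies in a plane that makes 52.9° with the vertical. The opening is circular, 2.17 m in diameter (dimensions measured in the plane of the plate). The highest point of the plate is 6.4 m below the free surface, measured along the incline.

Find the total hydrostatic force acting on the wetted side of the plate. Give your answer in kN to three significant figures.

γ = 0.906 × 9.81 = 8.88786 kN/m³.
The plate makes 52.9° with the vertical, i.e. θ = 90° − 52.9° = 37.1° to the horizontal. Measuring y along the incline from the free-surface line, vertical depth h = y·sinθ with sinθ = 0.603208.
The centroid is at the centre, 1.085 m below the top of the plate, so y_c = 6.4 + 1.085 = 7.485 m and h_c = 7.485 × 0.603208 = 4.51501 m.
A = π(1.085)² = 3.69836 m².
Resultant F = γ·h_c·A = 8.88786 × 4.51501 × 3.69836 = 148.411 kN.

F ≈ 148 kN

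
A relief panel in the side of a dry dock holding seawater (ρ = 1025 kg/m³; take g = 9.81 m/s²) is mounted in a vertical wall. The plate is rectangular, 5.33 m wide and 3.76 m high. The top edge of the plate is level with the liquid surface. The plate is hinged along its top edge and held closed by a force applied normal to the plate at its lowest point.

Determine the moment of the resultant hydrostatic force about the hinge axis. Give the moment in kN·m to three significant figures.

γ = ρg = 1025 × 9.81 / 1000 = 10.05525 kN/m³.
The centroid lies 3.76/2 = 1.88 m below the top edge, so the centroid depth is h_c = 1.88 m.
A = 5.33 × 3.76 = 20.0408 m².
Resultant F = γ·h_c·A = 10.05525 × 1.88 × 20.0408 = 378.849 kN.
I_c = b·h³/12 = 5.33 × 3.76³/12 = 23.6107 m⁴.
Centre of pressure: y_p = y_c + I_c/(y_c·A) = 1.88 + 23.6107/(1.88 × 20.0408) = 1.88 + 0.626666 = 2.50667 m along the plane.
The resultant acts 1.88 + 0.626666 = 2.50667 m (along the plate) below the hinge at the top edge, so the moment about the hinge is M = F × 2.50667 = 378.849 × 2.50667 = 949.649 kN·m.

M ≈ 950 kN·m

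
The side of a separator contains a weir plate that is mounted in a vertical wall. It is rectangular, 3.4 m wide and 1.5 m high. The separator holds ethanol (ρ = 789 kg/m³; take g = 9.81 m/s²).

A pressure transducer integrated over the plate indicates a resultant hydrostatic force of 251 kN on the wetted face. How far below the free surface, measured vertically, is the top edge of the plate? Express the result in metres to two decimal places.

d_top ≈ 5.61 m

γ = ρg = 789 × 9.81 / 1000 = 7.74009 kN/m³.
A = 3.4 × 1.5 = 5.1 m².
From F = γ·h_c·A, the centroid depth is h_c = 251/(7.74009 × 5.1) = 6.35854 m.
The centroid lies 1.5/2 = 0.75 m below the top edge, so the top edge sits at h_top = 6.35854 − 0.75 = 5.60854 m below the surface.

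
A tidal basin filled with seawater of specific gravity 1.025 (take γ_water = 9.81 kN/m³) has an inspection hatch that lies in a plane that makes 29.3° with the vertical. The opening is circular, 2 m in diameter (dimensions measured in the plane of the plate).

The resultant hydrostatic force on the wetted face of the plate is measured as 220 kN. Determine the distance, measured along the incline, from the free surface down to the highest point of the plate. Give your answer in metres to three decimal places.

γ = 1.025 × 9.81 = 10.05525 kN/m³.
A = π(1)² = 3.14159 m².
From F = γ·h_c·A, the centroid depth is h_c = 220/(10.05525 × 3.14159) = 6.96435 m.
The plate makes 29.3° with the vertical, i.e. θ = 90° − 29.3° = 60.7° to the horizontal. Measuring y along the incline from the free-surface line, vertical depth h = y·sinθ with sinθ = 0.872069.
Along the incline, y_c = h_c/sinθ = 6.96435/0.872069 = 7.98601 m.
The centroid is at the centre, 1 m below the top of the plate, so the highest point sits at y_top = 7.98601 − 1 = 6.98601 m along the incline.

y_top ≈ 6.986 m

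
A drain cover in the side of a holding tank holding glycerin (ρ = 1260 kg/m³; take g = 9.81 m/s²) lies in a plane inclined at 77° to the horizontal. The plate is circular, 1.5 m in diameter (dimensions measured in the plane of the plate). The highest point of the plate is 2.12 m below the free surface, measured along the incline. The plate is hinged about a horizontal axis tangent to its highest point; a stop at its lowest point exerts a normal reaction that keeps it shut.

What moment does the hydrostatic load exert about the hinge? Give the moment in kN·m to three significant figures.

γ = ρg = 1260 × 9.81 / 1000 = 12.3606 kN/m³.
Let θ = 77° be the plate's angle to the horizontal; measure y along the incline from where the plane meets the free surface. Vertical depth h = y·sinθ with sinθ = 0.974370.
The centroid is at the centre, 0.75 m below the top of the plate, so y_c = 2.12 + 0.75 = 2.87 m and h_c = 2.87 × 0.974370 = 2.79644 m.
A = π(0.75)² = 1.76715 m².
Resultant F = γ·h_c·A = 12.3606 × 2.79644 × 1.76715 = 61.0827 kN.
I_c = πr⁴/4 = π × 0.75⁴/4 = 0.248505 m⁴.
Centre of pressure: y_p = y_c + I_c/(y_c·A) = 2.87 + 0.248505/(2.87 × 1.76715) = 2.87 + 0.0489982 = 2.919 m along the plane.
The resultant acts 0.75 + 0.0489982 = 0.798998 m (along the plate) below the hinge at the top edge, so the moment about the hinge is M = F × 0.798998 = 61.0827 × 0.798998 = 48.805 kN·m.

M ≈ 48.8 kN·m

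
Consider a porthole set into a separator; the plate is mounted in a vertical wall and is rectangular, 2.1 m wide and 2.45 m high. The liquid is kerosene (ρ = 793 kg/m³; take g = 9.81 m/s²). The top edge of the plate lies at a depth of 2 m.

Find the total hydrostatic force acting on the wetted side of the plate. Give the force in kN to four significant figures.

γ = ρg = 793 × 9.81 / 1000 = 7.77933 kN/m³.
The centroid lies 2.45/2 = 1.225 m below the top edge, so the centroid depth is h_c = 2 + 1.225 = 3.225 m.
A = 2.1 × 2.45 = 5.145 m².
Resultant F = γ·h_c·A = 7.77933 × 3.225 × 5.145 = 129.08 kN.

F ≈ 129.1 kN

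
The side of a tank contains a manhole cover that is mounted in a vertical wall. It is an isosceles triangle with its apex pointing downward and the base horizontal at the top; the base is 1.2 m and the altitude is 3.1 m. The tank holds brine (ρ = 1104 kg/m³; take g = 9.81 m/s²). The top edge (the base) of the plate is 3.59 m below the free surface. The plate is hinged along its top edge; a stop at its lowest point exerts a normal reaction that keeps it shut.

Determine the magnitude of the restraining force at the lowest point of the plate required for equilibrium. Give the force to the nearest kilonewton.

γ = ρg = 1104 × 9.81 / 1000 = 10.83024 kN/m³.
With the apex down, the centroid sits h/3 = 3.1/3 = 1.03333 m below the base (the top edge), so the centroid depth is h_c = 3.59 + 1.03333 = 4.62333 m.
A = ½ × 1.2 × 3.1 = 1.86 m².
Resultant F = γ·h_c·A = 10.83024 × 4.62333 × 1.86 = 93.1335 kN.
I_c = b·h³/36 = 1.2 × 3.1³/36 = 0.993033 m⁴.
Centre of pressure: y_p = y_c + I_c/(y_c·A) = 4.62333 + 0.993033/(4.62333 × 1.86) = 4.62333 + 0.115477 = 4.73881 m along the plane.
The resultant acts 1.03333 + 0.115477 = 1.14881 m (along the plate) below the hinge at the top edge, so the moment about the hinge is M = F × 1.14881 = 93.1335 × 1.14881 = 106.993 kN·m.
A normal force at the bottom, 3.1 m from the hinge, must supply this moment: P = 106.993/3.1 = 34.5139 kN.

P ≈ 35 kN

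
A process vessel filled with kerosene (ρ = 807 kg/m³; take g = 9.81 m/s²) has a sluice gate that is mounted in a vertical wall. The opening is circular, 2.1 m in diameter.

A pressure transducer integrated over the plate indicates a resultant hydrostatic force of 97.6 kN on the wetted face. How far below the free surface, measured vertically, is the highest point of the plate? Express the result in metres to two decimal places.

d_top ≈ 2.51 m

γ = ρg = 807 × 9.81 / 1000 = 7.91667 kN/m³.
A = π(1.05)² = 3.46361 m².
From F = γ·h_c·A, the centroid depth is h_c = 97.6/(7.91667 × 3.46361) = 3.55941 m.
The centroid is at the centre, 1.05 m below the top of the plate, so the highest point sits at h_top = 3.55941 − 1.05 = 2.50941 m below the surface.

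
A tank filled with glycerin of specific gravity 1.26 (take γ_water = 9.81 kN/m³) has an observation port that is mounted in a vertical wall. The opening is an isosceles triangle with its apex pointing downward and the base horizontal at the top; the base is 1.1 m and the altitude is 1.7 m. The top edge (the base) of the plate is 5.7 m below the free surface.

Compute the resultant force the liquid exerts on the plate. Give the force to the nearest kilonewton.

F ≈ 72 kN

γ = 1.26 × 9.81 = 12.3606 kN/m³.
With the apex down, the centroid sits h/3 = 1.7/3 = 0.566667 m below the base (the top edge), so the centroid depth is h_c = 5.7 + 0.566667 = 6.26667 m.
A = ½ × 1.1 × 1.7 = 0.935 m².
Resultant F = γ·h_c·A = 12.3606 × 6.26667 × 0.935 = 72.4249 kN.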